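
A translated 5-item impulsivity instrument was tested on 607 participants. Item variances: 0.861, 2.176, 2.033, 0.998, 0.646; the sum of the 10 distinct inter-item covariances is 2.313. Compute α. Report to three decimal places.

Σσᵢ² = 0.861 + 2.176 + 2.033 + 0.998 + 0.646 = 6.714
Sum of distinct covariances = 2.313
total variance = Σσᵢ² + 2·Σcov = 6.714 + 2 × 2.313 = 11.340
α = (5/4)·(1 − 6.714/11.340) = 0.510

α = 0.510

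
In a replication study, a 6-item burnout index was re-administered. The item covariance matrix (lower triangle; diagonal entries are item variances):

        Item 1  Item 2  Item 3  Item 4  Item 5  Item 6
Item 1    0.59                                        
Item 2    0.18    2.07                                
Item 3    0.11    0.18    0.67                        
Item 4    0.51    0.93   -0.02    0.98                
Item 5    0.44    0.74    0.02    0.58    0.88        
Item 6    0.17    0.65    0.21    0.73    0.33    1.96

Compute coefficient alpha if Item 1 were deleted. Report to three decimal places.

α = 0.713

Remaining items: Item 2, Item 3, Item 4, Item 5, Item 6 (k = 5).
sum of item variances = 2.07 + 0.67 + 0.98 + 0.88 + 1.96 = 6.56
σ²_total = 6.56 + 2 × 4.35 = 15.26
α (item deleted) = (5/4)·(1 − 6.56/15.26) = 0.713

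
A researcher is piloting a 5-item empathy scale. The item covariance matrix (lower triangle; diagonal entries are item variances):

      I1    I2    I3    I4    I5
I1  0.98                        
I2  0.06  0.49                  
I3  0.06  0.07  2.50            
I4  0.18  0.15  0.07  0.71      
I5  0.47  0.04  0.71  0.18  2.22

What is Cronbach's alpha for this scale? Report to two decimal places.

α = 0.46

ΣVar(i) = 0.98 + 0.49 + 2.50 + 0.71 + 2.22 = 6.90
Σ_{i<j} σ_ij = 1.99
σ²_total = 6.90 + 2 × 1.99 = 10.88
α = (k/(k−1))·(1 − ΣVar(i)/σ²_total) = (5/4)·(1 − 6.90/10.88) = 0.46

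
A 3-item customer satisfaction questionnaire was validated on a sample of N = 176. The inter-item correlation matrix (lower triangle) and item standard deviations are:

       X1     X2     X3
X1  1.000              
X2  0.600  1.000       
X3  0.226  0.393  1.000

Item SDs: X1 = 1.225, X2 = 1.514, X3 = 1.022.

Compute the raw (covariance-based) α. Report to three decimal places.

Σσ²ᵢ = 1.225² + 1.514² + 1.022² = 4.8373
Covariances σ_ij = r_ij · s_i · s_j:
  σ(X1,X2) = 0.600 × 1.225 × 1.514 = 1.1128
  σ(X1,X3) = 0.226 × 1.225 × 1.022 = 0.2829
  σ(X2,X3) = 0.393 × 1.514 × 1.022 = 0.6081
σ²_T = Σσ²ᵢ + 2·Σσ_ij = 4.8373 + 2 × 2.0038 = 8.8449
α = (3/2)·(1 − 4.8373/8.8449) = 0.680

α = 0.680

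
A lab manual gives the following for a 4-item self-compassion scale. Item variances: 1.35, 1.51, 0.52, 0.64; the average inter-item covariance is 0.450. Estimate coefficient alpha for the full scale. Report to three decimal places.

ΣVar(i) = 1.35 + 1.51 + 0.52 + 0.64 = 4.02
Sum of the 6 distinct covariances = 6 × 0.450 = 2.700
σ²_T = ΣVar(i) + 2·Σcov = 4.02 + 2 × 2.700 = 9.420
α = (4/3)·(1 − 4.02/9.420) = 0.764

α = 0.764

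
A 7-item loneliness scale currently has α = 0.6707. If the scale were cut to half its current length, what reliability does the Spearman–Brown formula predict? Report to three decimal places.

Length factor m = 1/2
α' = m·α / (1 − (1−m)·α)
   = 1/2 × 0.6707 / (1 − (1 − 1/2) × 0.6707)
   = 0.3353 / 0.6646 = 0.505

predicted reliability = 0.505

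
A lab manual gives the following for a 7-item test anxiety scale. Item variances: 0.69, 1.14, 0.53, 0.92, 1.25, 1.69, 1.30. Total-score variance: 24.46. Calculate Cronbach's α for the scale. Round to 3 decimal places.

Σσ²ᵢ = 0.69 + 1.14 + 0.53 + 0.92 + 1.25 + 1.69 + 1.30 = 7.52
α = (k/(k−1))·(1 − Σσ²ᵢ/σ²_T) = (7/6)·(1 − 7.52/24.46) = 0.808

α = 0.808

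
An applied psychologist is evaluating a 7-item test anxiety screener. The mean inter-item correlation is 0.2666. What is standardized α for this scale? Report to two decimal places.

standardized α = 0.72

Standardized α = k·r̄ / (1 + (k−1)·r̄) = 7 × 0.2666 / (1 + 6 × 0.2666)
  = 1.8662 / 2.5996 = 0.72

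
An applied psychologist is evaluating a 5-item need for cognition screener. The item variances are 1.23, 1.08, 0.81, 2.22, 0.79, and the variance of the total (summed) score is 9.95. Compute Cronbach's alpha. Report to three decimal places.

Cronbach's alpha = 0.480

sum of item variances = 1.23 + 1.08 + 0.81 + 2.22 + 0.79 = 6.13
α = (k/(k−1))·(1 − sum of item variances/total variance) = (5/4)·(1 − 6.13/9.95) = 0.480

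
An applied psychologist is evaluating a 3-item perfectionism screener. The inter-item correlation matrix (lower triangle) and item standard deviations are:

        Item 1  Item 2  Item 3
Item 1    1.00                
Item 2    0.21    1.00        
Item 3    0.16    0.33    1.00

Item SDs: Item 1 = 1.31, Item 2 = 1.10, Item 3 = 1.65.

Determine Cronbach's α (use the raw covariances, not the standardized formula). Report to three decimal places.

Cronbach's α = 0.460

Σσ²ᵢ = 1.31² + 1.10² + 1.65² = 5.6486
Covariances σ_ij = r_ij · s_i · s_j:
  σ(Item 1,Item 2) = 0.21 × 1.31 × 1.10 = 0.3026
  σ(Item 1,Item 3) = 0.16 × 1.31 × 1.65 = 0.3458
  σ(Item 2,Item 3) = 0.33 × 1.10 × 1.65 = 0.5990
σ²_T = Σσ²ᵢ + 2·Σσ_ij = 5.6486 + 2 × 1.2474 = 8.1434
α = (3/2)·(1 − 5.6486/8.1434) = 0.460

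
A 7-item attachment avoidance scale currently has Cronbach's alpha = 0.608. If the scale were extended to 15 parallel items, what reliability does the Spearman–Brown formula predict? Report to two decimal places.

Length factor m = 15/7 = 2.1429
α' = m·α / (1 + (m−1)·α)
   = 15/7 × 0.608 / (1 + (15/7 − 1) × 0.608)
   = 1.3029 / 1.6949 = 0.77

predicted reliability = 0.77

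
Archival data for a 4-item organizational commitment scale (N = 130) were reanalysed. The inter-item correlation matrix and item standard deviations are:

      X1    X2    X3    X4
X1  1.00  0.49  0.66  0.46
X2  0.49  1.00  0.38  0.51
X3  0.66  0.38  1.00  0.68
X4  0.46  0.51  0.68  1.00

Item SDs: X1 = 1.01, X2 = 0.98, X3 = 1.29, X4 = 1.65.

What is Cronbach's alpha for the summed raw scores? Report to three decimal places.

Cronbach's alpha = 0.806

Σσ²ᵢ = 1.01² + 0.98² + 1.29² + 1.65² = 6.3671
Covariances σ_ij = r_ij · s_i · s_j:
  σ(X1,X2) = 0.49 × 1.01 × 0.98 = 0.4850
  σ(X1,X3) = 0.66 × 1.01 × 1.29 = 0.8599
  σ(X1,X4) = 0.46 × 1.01 × 1.65 = 0.7666
  σ(X2,X3) = 0.38 × 0.98 × 1.29 = 0.4804
  σ(X2,X4) = 0.51 × 0.98 × 1.65 = 0.8247
  σ(X3,X4) = 0.68 × 1.29 × 1.65 = 1.4474
σ²_T = Σσ²ᵢ + 2·Σσ_ij = 6.3671 + 2 × 4.8640 = 16.0951
α = (4/3)·(1 − 6.3671/16.0951) = 0.806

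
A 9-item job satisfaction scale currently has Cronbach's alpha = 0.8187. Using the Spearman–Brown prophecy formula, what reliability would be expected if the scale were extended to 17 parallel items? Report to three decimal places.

Length factor m = 17/9 = 1.8889
α' = m·α / (1 + (m−1)·α)
   = 17/9 × 0.8187 / (1 + (17/9 − 1) × 0.8187)
   = 1.5464 / 1.7277 = 0.895

predicted reliability = 0.895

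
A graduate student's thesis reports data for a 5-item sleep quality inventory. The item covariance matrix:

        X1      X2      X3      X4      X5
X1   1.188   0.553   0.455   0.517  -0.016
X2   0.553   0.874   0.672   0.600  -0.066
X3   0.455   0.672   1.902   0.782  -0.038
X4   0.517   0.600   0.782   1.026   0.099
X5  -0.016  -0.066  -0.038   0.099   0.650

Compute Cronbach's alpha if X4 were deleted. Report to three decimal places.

Remaining items: X1, X2, X3, X5 (k = 4).
Σσᵢ² = 1.188 + 0.874 + 1.902 + 0.650 = 4.614
Var(T) = 4.614 + 2 × 1.560 = 7.734
α (item deleted) = (4/3)·(1 − 4.614/7.734) = 0.538

α = 0.538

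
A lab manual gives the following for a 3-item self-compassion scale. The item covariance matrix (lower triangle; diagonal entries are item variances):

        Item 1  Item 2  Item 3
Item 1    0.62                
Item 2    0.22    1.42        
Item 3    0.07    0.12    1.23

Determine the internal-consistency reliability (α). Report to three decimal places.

sum of item variances = 0.62 + 1.42 + 1.23 = 3.27
Σ_{i<j} σ_ij = 0.41
σ²_total = 3.27 + 2 × 0.41 = 4.09
α = (k/(k−1))·(1 − sum of item variances/σ²_total) = (3/2)·(1 − 3.27/4.09) = 0.301

α = 0.301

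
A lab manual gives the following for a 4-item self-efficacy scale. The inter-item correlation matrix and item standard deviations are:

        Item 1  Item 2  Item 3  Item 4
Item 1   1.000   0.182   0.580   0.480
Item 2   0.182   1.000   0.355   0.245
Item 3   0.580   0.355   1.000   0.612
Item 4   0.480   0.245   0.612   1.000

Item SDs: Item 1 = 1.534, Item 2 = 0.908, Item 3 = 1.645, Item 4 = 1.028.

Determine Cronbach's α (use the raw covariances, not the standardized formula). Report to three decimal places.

α = 0.735

Σσ²ᵢ = 1.534² + 0.908² + 1.645² + 1.028² = 6.9404
Covariances σ_ij = r_ij · s_i · s_j:
  σ(Item 1,Item 2) = 0.182 × 1.534 × 0.908 = 0.2535
  σ(Item 1,Item 3) = 0.580 × 1.534 × 1.645 = 1.4636
  σ(Item 1,Item 4) = 0.480 × 1.534 × 1.028 = 0.7569
  σ(Item 2,Item 3) = 0.355 × 0.908 × 1.645 = 0.5302
  σ(Item 2,Item 4) = 0.245 × 0.908 × 1.028 = 0.2287
  σ(Item 3,Item 4) = 0.612 × 1.645 × 1.028 = 1.0349
σ²_T = Σσ²ᵢ + 2·Σσ_ij = 6.9404 + 2 × 4.2678 = 15.4760
α = (4/3)·(1 − 6.9404/15.4760) = 0.735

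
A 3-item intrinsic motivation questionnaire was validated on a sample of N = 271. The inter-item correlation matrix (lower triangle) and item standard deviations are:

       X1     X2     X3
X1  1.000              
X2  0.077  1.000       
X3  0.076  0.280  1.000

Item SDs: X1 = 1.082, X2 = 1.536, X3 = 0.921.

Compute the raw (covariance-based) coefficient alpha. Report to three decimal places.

Σσ²ᵢ = 1.082² + 1.536² + 0.921² = 4.3783
Covariances σ_ij = r_ij · s_i · s_j:
  σ(X1,X2) = 0.077 × 1.082 × 1.536 = 0.1280
  σ(X1,X3) = 0.076 × 1.082 × 0.921 = 0.0757
  σ(X2,X3) = 0.280 × 1.536 × 0.921 = 0.3961
σ²_T = Σσ²ᵢ + 2·Σσ_ij = 4.3783 + 2 × 0.5998 = 5.5779
α = (3/2)·(1 − 4.3783/5.5779) = 0.323

coefficient alpha = 0.323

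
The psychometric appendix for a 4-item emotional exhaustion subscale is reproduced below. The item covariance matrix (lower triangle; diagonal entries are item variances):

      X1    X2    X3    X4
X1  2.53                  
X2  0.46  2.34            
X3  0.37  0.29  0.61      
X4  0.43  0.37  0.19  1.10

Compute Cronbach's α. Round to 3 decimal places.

sum of item variances = 2.53 + 2.34 + 0.61 + 1.10 = 6.58
Σ_{i<j} σ_ij = 2.11
σ²_total = 6.58 + 2 × 2.11 = 10.80
α = (k/(k−1))·(1 − sum of item variances/σ²_total) = (4/3)·(1 − 6.58/10.80) = 0.521

α = 0.521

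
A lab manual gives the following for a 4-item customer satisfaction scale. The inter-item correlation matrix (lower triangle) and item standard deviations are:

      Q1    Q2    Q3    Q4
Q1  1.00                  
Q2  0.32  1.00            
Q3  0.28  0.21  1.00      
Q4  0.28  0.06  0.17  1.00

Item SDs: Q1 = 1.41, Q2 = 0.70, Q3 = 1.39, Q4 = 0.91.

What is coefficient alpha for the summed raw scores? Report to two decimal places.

Σσ²ᵢ = 1.41² + 0.70² + 1.39² + 0.91² = 5.2383
Covariances σ_ij = r_ij · s_i · s_j:
  σ(Q1,Q2) = 0.32 × 1.41 × 0.70 = 0.3158
  σ(Q1,Q3) = 0.28 × 1.41 × 1.39 = 0.5488
  σ(Q1,Q4) = 0.28 × 1.41 × 0.91 = 0.3593
  σ(Q2,Q3) = 0.21 × 0.70 × 1.39 = 0.2043
  σ(Q2,Q4) = 0.06 × 0.70 × 0.91 = 0.0382
  σ(Q3,Q4) = 0.17 × 1.39 × 0.91 = 0.2150
σ²_T = Σσ²ᵢ + 2·Σσ_ij = 5.2383 + 2 × 1.6814 = 8.6011
α = (4/3)·(1 − 5.2383/8.6011) = 0.52

coefficient alpha = 0.52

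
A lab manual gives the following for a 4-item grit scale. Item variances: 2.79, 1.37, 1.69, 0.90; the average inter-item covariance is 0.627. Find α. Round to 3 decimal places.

Σσᵢ² = 2.79 + 1.37 + 1.69 + 0.90 = 6.75
Sum of the 6 distinct covariances = 6 × 0.627 = 3.762
σ²_T = Σσᵢ² + 2·Σcov = 6.75 + 2 × 3.762 = 14.274
α = (4/3)·(1 − 6.75/14.274) = 0.703

α = 0.703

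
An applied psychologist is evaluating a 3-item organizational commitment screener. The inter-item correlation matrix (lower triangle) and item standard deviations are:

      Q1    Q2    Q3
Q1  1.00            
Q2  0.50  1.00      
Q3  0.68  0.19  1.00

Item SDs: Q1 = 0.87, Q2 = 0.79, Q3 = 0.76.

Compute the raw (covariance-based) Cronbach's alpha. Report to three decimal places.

Σσ²ᵢ = 0.87² + 0.79² + 0.76² = 1.9586
Covariances σ_ij = r_ij · s_i · s_j:
  σ(Q1,Q2) = 0.50 × 0.87 × 0.79 = 0.3437
  σ(Q1,Q3) = 0.68 × 0.87 × 0.76 = 0.4496
  σ(Q2,Q3) = 0.19 × 0.79 × 0.76 = 0.1141
σ²_T = Σσ²ᵢ + 2·Σσ_ij = 1.9586 + 2 × 0.9074 = 3.7734
α = (3/2)·(1 − 1.9586/3.7734) = 0.721

Cronbach's alpha = 0.721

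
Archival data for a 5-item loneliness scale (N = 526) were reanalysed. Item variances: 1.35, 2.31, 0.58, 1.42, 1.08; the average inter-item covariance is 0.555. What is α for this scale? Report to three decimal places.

α = 0.778

ΣVar(i) = 1.35 + 2.31 + 0.58 + 1.42 + 1.08 = 6.74
Sum of the 10 distinct covariances = 10 × 0.555 = 5.550
σ²_total = ΣVar(i) + 2·Σcov = 6.74 + 2 × 5.550 = 17.840
α = (5/4)·(1 − 6.74/17.840) = 0.778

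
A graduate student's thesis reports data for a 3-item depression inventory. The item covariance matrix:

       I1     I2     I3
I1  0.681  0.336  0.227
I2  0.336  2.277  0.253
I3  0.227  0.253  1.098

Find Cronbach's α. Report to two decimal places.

α = 0.43

Σσ²ᵢ = 0.681 + 2.277 + 1.098 = 4.056
Sum of off-diagonal covariances = 0.816
σ²_total = 4.056 + 2 × 0.816 = 5.688
α = (k/(k−1))·(1 − Σσ²ᵢ/σ²_total) = (3/2)·(1 − 4.056/5.688) = 0.43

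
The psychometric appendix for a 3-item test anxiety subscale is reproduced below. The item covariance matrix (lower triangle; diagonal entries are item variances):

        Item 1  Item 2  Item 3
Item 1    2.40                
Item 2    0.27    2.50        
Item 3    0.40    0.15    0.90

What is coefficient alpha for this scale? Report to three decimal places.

sum of item variances = 2.40 + 2.50 + 0.90 = 5.80
Sum of the distinct covariances = 0.82
Var(T) = 5.80 + 2 × 0.82 = 7.44
α = (k/(k−1))·(1 − sum of item variances/Var(T)) = (3/2)·(1 − 5.80/7.44) = 0.331

α = 0.331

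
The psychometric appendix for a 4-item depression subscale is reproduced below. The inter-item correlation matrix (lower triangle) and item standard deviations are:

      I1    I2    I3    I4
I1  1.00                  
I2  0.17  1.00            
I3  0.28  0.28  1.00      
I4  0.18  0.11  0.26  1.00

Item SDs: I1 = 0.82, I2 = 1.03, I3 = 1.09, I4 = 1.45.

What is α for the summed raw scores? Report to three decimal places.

Σσ²ᵢ = 0.82² + 1.03² + 1.09² + 1.45² = 5.0239
Covariances σ_ij = r_ij · s_i · s_j:
  σ(I1,I2) = 0.17 × 0.82 × 1.03 = 0.1436
  σ(I1,I3) = 0.28 × 0.82 × 1.09 = 0.2503
  σ(I1,I4) = 0.18 × 0.82 × 1.45 = 0.2140
  σ(I2,I3) = 0.28 × 1.03 × 1.09 = 0.3144
  σ(I2,I4) = 0.11 × 1.03 × 1.45 = 0.1643
  σ(I3,I4) = 0.26 × 1.09 × 1.45 = 0.4109
σ²_T = Σσ²ᵢ + 2·Σσ_ij = 5.0239 + 2 × 1.4975 = 8.0189
α = (4/3)·(1 − 5.0239/8.0189) = 0.498

α = 0.498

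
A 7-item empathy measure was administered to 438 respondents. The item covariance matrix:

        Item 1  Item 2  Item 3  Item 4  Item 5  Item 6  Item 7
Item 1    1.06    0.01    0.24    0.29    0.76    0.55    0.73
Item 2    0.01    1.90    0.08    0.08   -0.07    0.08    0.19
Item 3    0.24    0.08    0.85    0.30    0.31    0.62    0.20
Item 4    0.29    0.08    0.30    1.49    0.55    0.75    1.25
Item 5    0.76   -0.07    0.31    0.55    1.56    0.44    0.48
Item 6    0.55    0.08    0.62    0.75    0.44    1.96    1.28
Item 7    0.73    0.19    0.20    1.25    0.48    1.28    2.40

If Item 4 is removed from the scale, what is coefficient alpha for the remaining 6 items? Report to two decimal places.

Remaining items: Item 1, Item 2, Item 3, Item 5, Item 6, Item 7 (k = 6).
Σσᵢ² = 1.06 + 1.90 + 0.85 + 1.56 + 1.96 + 2.40 = 9.73
total variance = 9.73 + 2 × 5.90 = 21.53
α (item deleted) = (6/5)·(1 − 9.73/21.53) = 0.66

α = 0.66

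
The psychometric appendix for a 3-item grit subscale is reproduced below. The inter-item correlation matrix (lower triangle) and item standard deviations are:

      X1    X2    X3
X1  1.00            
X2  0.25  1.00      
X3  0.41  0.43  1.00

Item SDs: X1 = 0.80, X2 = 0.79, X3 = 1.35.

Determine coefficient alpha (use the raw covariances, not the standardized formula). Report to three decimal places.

coefficient alpha = 0.611

Σσ²ᵢ = 0.80² + 0.79² + 1.35² = 3.0866
Covariances σ_ij = r_ij · s_i · s_j:
  σ(X1,X2) = 0.25 × 0.80 × 0.79 = 0.1580
  σ(X1,X3) = 0.41 × 0.80 × 1.35 = 0.4428
  σ(X2,X3) = 0.43 × 0.79 × 1.35 = 0.4586
σ²_T = Σσ²ᵢ + 2·Σσ_ij = 3.0866 + 2 × 1.0594 = 5.2054
α = (3/2)·(1 − 3.0866/5.2054) = 0.611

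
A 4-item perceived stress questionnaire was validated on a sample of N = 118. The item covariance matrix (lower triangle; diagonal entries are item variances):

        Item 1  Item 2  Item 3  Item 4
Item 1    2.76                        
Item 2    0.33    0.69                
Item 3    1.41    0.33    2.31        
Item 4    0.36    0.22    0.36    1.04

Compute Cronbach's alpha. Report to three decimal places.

Cronbach's alpha = 0.626

ΣVar(i) = 2.76 + 0.69 + 2.31 + 1.04 = 6.80
Sum of the distinct covariances = 3.01
total variance = 6.80 + 2 × 3.01 = 12.82
α = (k/(k−1))·(1 − ΣVar(i)/total variance) = (4/3)·(1 − 6.80/12.82) = 0.626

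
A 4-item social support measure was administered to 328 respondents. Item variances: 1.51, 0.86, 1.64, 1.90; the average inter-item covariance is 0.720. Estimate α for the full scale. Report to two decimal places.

Σσ²ᵢ = 1.51 + 0.86 + 1.64 + 1.90 = 5.91
Sum of the 6 distinct covariances = 6 × 0.720 = 4.320
σ²_T = Σσ²ᵢ + 2·Σcov = 5.91 + 2 × 4.320 = 14.550
α = (4/3)·(1 − 5.91/14.550) = 0.79

α = 0.79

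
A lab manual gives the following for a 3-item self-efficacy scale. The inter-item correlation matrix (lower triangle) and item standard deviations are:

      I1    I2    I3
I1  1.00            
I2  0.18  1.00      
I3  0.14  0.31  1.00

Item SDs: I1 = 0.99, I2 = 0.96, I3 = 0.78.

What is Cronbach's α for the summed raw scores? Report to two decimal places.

Σσ²ᵢ = 0.99² + 0.96² + 0.78² = 2.5101
Covariances σ_ij = r_ij · s_i · s_j:
  σ(I1,I2) = 0.18 × 0.99 × 0.96 = 0.1711
  σ(I1,I3) = 0.14 × 0.99 × 0.78 = 0.1081
  σ(I2,I3) = 0.31 × 0.96 × 0.78 = 0.2321
σ²_T = Σσ²ᵢ + 2·Σσ_ij = 2.5101 + 2 × 0.5113 = 3.5327
α = (3/2)·(1 − 2.5101/3.5327) = 0.43

α = 0.43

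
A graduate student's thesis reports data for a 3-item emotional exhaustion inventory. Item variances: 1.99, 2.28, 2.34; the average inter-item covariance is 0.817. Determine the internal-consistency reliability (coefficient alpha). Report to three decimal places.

coefficient alpha = 0.639

Σσ²ᵢ = 1.99 + 2.28 + 2.34 = 6.61
Sum of the 3 distinct covariances = 3 × 0.817 = 2.451
σ²_total = Σσ²ᵢ + 2·Σcov = 6.61 + 2 × 2.451 = 11.512
α = (3/2)·(1 − 6.61/11.512) = 0.639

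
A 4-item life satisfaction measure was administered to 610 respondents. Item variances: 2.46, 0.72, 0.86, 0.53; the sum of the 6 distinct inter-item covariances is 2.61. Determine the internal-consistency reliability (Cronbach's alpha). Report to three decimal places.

ΣVar(i) = 2.46 + 0.72 + 0.86 + 0.53 = 4.57
Sum of distinct covariances = 2.61
Var(T) = ΣVar(i) + 2·Σcov = 4.57 + 2 × 2.61 = 9.79
α = (4/3)·(1 − 4.57/9.79) = 0.711

Cronbach's alpha = 0.711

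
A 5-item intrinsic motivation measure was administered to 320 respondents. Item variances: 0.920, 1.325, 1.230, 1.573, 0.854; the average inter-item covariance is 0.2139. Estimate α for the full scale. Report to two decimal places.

Σσᵢ² = 0.920 + 1.325 + 1.230 + 1.573 + 0.854 = 5.902
Sum of the 10 distinct covariances = 10 × 0.2139 = 2.1390
σ²_T = Σσᵢ² + 2·Σcov = 5.902 + 2 × 2.1390 = 10.1800
α = (5/4)·(1 − 5.902/10.1800) = 0.53

α = 0.53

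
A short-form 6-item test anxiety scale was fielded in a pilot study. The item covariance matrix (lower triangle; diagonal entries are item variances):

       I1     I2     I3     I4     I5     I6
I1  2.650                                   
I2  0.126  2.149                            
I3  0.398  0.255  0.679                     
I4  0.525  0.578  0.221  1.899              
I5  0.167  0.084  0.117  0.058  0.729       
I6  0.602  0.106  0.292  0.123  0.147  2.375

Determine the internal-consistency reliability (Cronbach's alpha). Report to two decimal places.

Cronbach's alpha = 0.50

Σσᵢ² = 2.650 + 2.149 + 0.679 + 1.899 + 0.729 + 2.375 = 10.481
Σ_{i<j} σ_ij = 3.799
Var(T) = 10.481 + 2 × 3.799 = 18.079
α = (k/(k−1))·(1 − Σσᵢ²/Var(T)) = (6/5)·(1 − 10.481/18.079) = 0.50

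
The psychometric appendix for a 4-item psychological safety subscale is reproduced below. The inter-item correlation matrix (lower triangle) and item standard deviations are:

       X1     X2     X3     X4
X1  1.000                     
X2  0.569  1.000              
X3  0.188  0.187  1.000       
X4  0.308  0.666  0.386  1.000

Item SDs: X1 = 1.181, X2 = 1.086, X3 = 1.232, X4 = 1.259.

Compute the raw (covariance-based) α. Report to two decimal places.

α = 0.71

Σσ²ᵢ = 1.181² + 1.086² + 1.232² + 1.259² = 5.6771
Covariances σ_ij = r_ij · s_i · s_j:
  σ(X1,X2) = 0.569 × 1.181 × 1.086 = 0.7298
  σ(X1,X3) = 0.188 × 1.181 × 1.232 = 0.2735
  σ(X1,X4) = 0.308 × 1.181 × 1.259 = 0.4580
  σ(X2,X3) = 0.187 × 1.086 × 1.232 = 0.2502
  σ(X2,X4) = 0.666 × 1.086 × 1.259 = 0.9106
  σ(X3,X4) = 0.386 × 1.232 × 1.259 = 0.5987
σ²_T = Σσ²ᵢ + 2·Σσ_ij = 5.6771 + 2 × 3.2208 = 12.1187
α = (4/3)·(1 − 5.6771/12.1187) = 0.71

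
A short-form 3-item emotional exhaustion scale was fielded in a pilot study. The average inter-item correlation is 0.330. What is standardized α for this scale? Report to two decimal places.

standardized α = 0.60

Standardized α = k·r̄ / (1 + (k−1)·r̄) = 3 × 0.330 / (1 + 2 × 0.330)
  = 0.9900 / 1.6600 = 0.60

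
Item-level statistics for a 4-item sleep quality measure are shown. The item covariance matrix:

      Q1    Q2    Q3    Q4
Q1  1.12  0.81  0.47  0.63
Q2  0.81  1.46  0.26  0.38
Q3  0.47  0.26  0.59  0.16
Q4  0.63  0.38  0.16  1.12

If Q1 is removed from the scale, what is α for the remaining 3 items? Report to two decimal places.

α = 0.50

Remaining items: Q2, Q3, Q4 (k = 3).
Σσ²ᵢ = 1.46 + 0.59 + 1.12 = 3.17
σ²_T = 3.17 + 2 × 0.80 = 4.77
α (item deleted) = (3/2)·(1 − 3.17/4.77) = 0.50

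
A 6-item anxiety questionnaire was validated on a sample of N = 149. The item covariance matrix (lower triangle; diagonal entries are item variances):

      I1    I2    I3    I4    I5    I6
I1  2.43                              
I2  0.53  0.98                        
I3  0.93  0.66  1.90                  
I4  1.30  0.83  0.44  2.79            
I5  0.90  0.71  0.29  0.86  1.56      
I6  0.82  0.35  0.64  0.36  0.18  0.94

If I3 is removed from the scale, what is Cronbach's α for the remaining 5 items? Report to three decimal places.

Cronbach's α = 0.764

Remaining items: I1, I2, I4, I5, I6 (k = 5).
ΣVar(i) = 2.43 + 0.98 + 2.79 + 1.56 + 0.94 = 8.70
total variance = 8.70 + 2 × 6.84 = 22.38
α (item deleted) = (5/4)·(1 − 8.70/22.38) = 0.764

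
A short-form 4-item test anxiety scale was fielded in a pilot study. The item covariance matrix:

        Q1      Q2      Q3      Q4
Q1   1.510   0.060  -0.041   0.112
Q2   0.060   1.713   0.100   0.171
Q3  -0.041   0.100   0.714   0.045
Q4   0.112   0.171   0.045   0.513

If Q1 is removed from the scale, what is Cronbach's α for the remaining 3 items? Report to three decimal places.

Remaining items: Q2, Q3, Q4 (k = 3).
Σσᵢ² = 1.713 + 0.714 + 0.513 = 2.940
σ²_T = 2.940 + 2 × 0.316 = 3.572
α (item deleted) = (3/2)·(1 − 2.940/3.572) = 0.265

α = 0.265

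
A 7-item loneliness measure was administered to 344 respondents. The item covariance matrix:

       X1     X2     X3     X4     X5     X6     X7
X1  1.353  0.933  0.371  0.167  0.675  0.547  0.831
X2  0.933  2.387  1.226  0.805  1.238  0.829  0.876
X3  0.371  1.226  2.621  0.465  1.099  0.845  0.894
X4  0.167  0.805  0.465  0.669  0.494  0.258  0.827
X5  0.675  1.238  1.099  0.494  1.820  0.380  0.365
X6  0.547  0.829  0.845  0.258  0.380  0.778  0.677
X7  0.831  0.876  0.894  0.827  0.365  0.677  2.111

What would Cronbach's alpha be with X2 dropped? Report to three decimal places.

α = 0.787

Remaining items: X1, X3, X4, X5, X6, X7 (k = 6).
sum of item variances = 1.353 + 2.621 + 0.669 + 1.820 + 0.778 + 2.111 = 9.352
total variance = 9.352 + 2 × 8.895 = 27.142
α (item deleted) = (6/5)·(1 − 9.352/27.142) = 0.787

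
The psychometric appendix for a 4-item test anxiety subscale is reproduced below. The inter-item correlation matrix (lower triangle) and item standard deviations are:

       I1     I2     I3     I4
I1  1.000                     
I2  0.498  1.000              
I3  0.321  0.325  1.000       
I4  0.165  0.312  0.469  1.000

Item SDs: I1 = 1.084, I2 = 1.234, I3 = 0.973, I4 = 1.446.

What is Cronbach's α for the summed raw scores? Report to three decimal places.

Σσ²ᵢ = 1.084² + 1.234² + 0.973² + 1.446² = 5.7355
Covariances σ_ij = r_ij · s_i · s_j:
  σ(I1,I2) = 0.498 × 1.084 × 1.234 = 0.6662
  σ(I1,I3) = 0.321 × 1.084 × 0.973 = 0.3386
  σ(I1,I4) = 0.165 × 1.084 × 1.446 = 0.2586
  σ(I2,I3) = 0.325 × 1.234 × 0.973 = 0.3902
  σ(I2,I4) = 0.312 × 1.234 × 1.446 = 0.5567
  σ(I3,I4) = 0.469 × 0.973 × 1.446 = 0.6599
σ²_T = Σσ²ᵢ + 2·Σσ_ij = 5.7355 + 2 × 2.8702 = 11.4759
α = (4/3)·(1 − 5.7355/11.4759) = 0.667

α = 0.667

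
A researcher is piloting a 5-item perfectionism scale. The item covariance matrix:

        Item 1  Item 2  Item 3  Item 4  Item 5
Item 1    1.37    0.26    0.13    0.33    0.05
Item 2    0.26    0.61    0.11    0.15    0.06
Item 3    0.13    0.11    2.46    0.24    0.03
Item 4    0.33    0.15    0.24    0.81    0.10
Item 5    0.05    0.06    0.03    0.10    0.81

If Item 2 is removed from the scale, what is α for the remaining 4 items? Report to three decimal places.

α = 0.325

Remaining items: Item 1, Item 3, Item 4, Item 5 (k = 4).
ΣVar(i) = 1.37 + 2.46 + 0.81 + 0.81 = 5.45
total variance = 5.45 + 2 × 0.88 = 7.21
α (item deleted) = (4/3)·(1 − 5.45/7.21) = 0.325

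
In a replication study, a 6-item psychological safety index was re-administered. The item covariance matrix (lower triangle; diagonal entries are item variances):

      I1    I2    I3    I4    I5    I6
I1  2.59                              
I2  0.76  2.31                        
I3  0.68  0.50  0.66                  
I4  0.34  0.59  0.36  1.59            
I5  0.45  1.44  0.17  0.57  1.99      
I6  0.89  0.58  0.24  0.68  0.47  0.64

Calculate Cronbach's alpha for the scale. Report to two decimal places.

ΣVar(i) = 2.59 + 2.31 + 0.66 + 1.59 + 1.99 + 0.64 = 9.78
Sum of the distinct covariances = 8.72
Var(T) = 9.78 + 2 × 8.72 = 27.22
α = (k/(k−1))·(1 − ΣVar(i)/Var(T)) = (6/5)·(1 − 9.78/27.22) = 0.77

Cronbach's alpha = 0.77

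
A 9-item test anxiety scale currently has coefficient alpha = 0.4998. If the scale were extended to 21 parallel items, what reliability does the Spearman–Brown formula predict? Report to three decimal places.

predicted reliability = 0.700

Length factor m = 21/9 = 2.3333
α' = m·α / (1 + (m−1)·α)
   = 21/9 × 0.4998 / (1 + (21/9 − 1) × 0.4998)
   = 1.1662 / 1.6664 = 0.700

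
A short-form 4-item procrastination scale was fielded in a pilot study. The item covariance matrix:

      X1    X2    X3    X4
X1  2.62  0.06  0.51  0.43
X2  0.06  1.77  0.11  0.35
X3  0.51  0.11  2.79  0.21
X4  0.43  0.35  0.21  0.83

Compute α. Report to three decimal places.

α = 0.392

Σσ²ᵢ = 2.62 + 1.77 + 2.79 + 0.83 = 8.01
Σ_{i<j} σ_ij = 1.67
σ²_total = 8.01 + 2 × 1.67 = 11.35
α = (k/(k−1))·(1 − Σσ²ᵢ/σ²_total) = (4/3)·(1 − 8.01/11.35) = 0.392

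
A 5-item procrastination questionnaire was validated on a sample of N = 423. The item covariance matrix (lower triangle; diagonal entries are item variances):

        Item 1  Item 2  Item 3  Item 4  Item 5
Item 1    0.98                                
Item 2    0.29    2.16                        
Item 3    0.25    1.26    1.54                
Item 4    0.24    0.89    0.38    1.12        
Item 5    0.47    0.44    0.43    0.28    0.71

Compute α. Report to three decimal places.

α = 0.753

sum of item variances = 0.98 + 2.16 + 1.54 + 1.12 + 0.71 = 6.51
Sum of the distinct covariances = 4.93
total variance = 6.51 + 2 × 4.93 = 16.37
α = (k/(k−1))·(1 − sum of item variances/total variance) = (5/4)·(1 − 6.51/16.37) = 0.753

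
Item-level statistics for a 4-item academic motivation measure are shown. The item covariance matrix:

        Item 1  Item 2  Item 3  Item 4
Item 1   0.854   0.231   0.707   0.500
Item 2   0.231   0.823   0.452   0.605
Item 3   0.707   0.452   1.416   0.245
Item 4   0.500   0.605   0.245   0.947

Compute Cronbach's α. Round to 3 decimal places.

Σσ²ᵢ = 0.854 + 0.823 + 1.416 + 0.947 = 4.040
Σ_{i<j} σ_ij = 2.740
σ²_T = 4.040 + 2 × 2.740 = 9.520
α = (k/(k−1))·(1 − Σσ²ᵢ/σ²_T) = (4/3)·(1 − 4.040/9.520) = 0.768

Cronbach's α = 0.768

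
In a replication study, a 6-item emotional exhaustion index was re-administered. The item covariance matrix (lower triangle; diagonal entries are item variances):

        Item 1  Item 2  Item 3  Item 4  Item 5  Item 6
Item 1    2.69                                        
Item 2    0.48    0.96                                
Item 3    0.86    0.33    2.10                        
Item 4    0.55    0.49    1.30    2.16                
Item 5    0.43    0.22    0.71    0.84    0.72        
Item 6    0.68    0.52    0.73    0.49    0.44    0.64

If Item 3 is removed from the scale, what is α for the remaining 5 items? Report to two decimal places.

α = 0.74

Remaining items: Item 1, Item 2, Item 4, Item 5, Item 6 (k = 5).
ΣVar(i) = 2.69 + 0.96 + 2.16 + 0.72 + 0.64 = 7.17
σ²_T = 7.17 + 2 × 5.14 = 17.45
α (item deleted) = (5/4)·(1 − 7.17/17.45) = 0.74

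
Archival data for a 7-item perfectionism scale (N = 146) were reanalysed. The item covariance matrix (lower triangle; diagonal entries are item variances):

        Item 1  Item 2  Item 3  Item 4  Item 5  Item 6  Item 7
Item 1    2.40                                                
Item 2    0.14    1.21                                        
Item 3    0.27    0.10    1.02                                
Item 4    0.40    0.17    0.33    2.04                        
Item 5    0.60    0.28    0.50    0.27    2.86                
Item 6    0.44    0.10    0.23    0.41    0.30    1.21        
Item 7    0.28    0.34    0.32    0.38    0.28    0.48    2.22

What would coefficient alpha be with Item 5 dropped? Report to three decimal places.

Remaining items: Item 1, Item 2, Item 3, Item 4, Item 6, Item 7 (k = 6).
Σσᵢ² = 2.40 + 1.21 + 1.02 + 2.04 + 1.21 + 2.22 = 10.10
σ²_T = 10.10 + 2 × 4.39 = 18.88
α (item deleted) = (6/5)·(1 − 10.10/18.88) = 0.558

α = 0.558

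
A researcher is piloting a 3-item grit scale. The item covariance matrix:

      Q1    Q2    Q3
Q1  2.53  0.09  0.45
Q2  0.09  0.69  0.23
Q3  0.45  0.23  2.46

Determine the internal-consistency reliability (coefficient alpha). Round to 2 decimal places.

sum of item variances = 2.53 + 0.69 + 2.46 = 5.68
Sum of the distinct covariances = 0.77
σ²_total = 5.68 + 2 × 0.77 = 7.22
α = (k/(k−1))·(1 − sum of item variances/σ²_total) = (3/2)·(1 − 5.68/7.22) = 0.32

α = 0.32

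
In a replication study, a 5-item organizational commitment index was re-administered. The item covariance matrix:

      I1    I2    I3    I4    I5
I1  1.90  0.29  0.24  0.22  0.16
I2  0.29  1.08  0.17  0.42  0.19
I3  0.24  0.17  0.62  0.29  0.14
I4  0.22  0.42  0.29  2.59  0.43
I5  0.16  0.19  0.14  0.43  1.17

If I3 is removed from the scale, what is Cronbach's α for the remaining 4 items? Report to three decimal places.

Remaining items: I1, I2, I4, I5 (k = 4).
Σσᵢ² = 1.90 + 1.08 + 2.59 + 1.17 = 6.74
σ²_total = 6.74 + 2 × 1.71 = 10.16
α (item deleted) = (4/3)·(1 − 6.74/10.16) = 0.449

α = 0.449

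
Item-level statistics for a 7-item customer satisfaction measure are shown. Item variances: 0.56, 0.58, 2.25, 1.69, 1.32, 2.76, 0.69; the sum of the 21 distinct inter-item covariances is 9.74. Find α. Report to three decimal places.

ΣVar(i) = 0.56 + 0.58 + 2.25 + 1.69 + 1.32 + 2.76 + 0.69 = 9.85
Sum of distinct covariances = 9.74
Var(T) = ΣVar(i) + 2·Σcov = 9.85 + 2 × 9.74 = 29.33
α = (7/6)·(1 − 9.85/29.33) = 0.775

α = 0.775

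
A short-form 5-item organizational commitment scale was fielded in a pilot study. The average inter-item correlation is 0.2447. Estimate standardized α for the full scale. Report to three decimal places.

Standardized α = k·r̄ / (1 + (k−1)·r̄) = 5 × 0.2447 / (1 + 4 × 0.2447)
  = 1.2235 / 1.9788 = 0.618

standardized α = 0.618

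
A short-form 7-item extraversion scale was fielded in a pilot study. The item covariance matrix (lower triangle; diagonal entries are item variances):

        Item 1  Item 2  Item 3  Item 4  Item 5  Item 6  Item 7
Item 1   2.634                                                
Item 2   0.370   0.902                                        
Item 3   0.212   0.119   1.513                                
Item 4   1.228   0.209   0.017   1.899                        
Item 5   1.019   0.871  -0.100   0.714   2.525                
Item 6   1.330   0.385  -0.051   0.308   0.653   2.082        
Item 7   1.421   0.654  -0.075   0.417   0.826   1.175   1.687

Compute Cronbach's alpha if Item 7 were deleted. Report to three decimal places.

α = 0.669

Remaining items: Item 1, Item 2, Item 3, Item 4, Item 5, Item 6 (k = 6).
ΣVar(i) = 2.634 + 0.902 + 1.513 + 1.899 + 2.525 + 2.082 = 11.555
σ²_total = 11.555 + 2 × 7.284 = 26.123
α (item deleted) = (6/5)·(1 − 11.555/26.123) = 0.669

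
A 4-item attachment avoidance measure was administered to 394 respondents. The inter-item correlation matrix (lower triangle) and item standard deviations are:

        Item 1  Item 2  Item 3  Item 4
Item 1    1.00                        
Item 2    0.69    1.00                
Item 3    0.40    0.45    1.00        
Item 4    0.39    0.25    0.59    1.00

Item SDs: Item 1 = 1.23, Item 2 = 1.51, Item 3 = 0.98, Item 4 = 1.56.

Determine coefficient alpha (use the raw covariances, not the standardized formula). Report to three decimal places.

Σσ²ᵢ = 1.23² + 1.51² + 0.98² + 1.56² = 7.1870
Covariances σ_ij = r_ij · s_i · s_j:
  σ(Item 1,Item 2) = 0.69 × 1.23 × 1.51 = 1.2815
  σ(Item 1,Item 3) = 0.40 × 1.23 × 0.98 = 0.4822
  σ(Item 1,Item 4) = 0.39 × 1.23 × 1.56 = 0.7483
  σ(Item 2,Item 3) = 0.45 × 1.51 × 0.98 = 0.6659
  σ(Item 2,Item 4) = 0.25 × 1.51 × 1.56 = 0.5889
  σ(Item 3,Item 4) = 0.59 × 0.98 × 1.56 = 0.9020
σ²_T = Σσ²ᵢ + 2·Σσ_ij = 7.1870 + 2 × 4.6688 = 16.5246
α = (4/3)·(1 − 7.1870/16.5246) = 0.753

coefficient alpha = 0.753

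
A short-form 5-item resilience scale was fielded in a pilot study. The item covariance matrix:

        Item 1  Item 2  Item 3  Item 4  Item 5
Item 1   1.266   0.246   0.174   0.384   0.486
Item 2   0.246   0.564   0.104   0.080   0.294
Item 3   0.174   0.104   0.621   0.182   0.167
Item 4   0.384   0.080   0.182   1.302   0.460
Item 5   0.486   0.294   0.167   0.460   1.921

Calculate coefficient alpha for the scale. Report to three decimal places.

ΣVar(i) = 1.266 + 0.564 + 0.621 + 1.302 + 1.921 = 5.674
Σ_{i<j} σ_ij = 2.577
σ²_total = 5.674 + 2 × 2.577 = 10.828
α = (k/(k−1))·(1 − ΣVar(i)/σ²_total) = (5/4)·(1 − 5.674/10.828) = 0.595

coefficient alpha = 0.595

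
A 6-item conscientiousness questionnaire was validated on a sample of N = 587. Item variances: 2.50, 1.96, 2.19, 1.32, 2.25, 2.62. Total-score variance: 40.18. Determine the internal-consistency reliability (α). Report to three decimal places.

α = 0.817

Σσᵢ² = 2.50 + 1.96 + 2.19 + 1.32 + 2.25 + 2.62 = 12.84
α = (k/(k−1))·(1 − Σσᵢ²/σ²_total) = (6/5)·(1 − 12.84/40.18) = 0.817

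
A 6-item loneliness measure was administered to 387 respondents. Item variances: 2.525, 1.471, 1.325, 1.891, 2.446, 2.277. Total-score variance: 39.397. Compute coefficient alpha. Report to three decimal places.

ΣVar(i) = 2.525 + 1.471 + 1.325 + 1.891 + 2.446 + 2.277 = 11.935
α = (k/(k−1))·(1 − ΣVar(i)/Var(T)) = (6/5)·(1 − 11.935/39.397) = 0.836

α = 0.836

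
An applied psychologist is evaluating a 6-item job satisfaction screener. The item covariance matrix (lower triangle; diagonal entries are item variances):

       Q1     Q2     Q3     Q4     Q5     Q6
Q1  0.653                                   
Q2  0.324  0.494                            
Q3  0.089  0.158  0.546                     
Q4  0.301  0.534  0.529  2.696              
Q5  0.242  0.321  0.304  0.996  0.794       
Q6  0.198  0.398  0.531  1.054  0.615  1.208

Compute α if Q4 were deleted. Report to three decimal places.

Remaining items: Q1, Q2, Q3, Q5, Q6 (k = 5).
ΣVar(i) = 0.653 + 0.494 + 0.546 + 0.794 + 1.208 = 3.695
Var(T) = 3.695 + 2 × 3.180 = 10.055
α (item deleted) = (5/4)·(1 − 3.695/10.055) = 0.791

α = 0.791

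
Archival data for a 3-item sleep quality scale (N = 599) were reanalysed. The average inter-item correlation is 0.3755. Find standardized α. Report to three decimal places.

Standardized α = k·r̄ / (1 + (k−1)·r̄) = 3 × 0.3755 / (1 + 2 × 0.3755)
  = 1.1265 / 1.7510 = 0.643

α = 0.643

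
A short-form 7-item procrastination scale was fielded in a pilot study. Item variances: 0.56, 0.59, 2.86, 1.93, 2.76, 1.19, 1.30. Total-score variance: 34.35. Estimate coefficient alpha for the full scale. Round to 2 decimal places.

ΣVar(i) = 0.56 + 0.59 + 2.86 + 1.93 + 2.76 + 1.19 + 1.30 = 11.19
α = (k/(k−1))·(1 − ΣVar(i)/total variance) = (7/6)·(1 − 11.19/34.35) = 0.79

α = 0.79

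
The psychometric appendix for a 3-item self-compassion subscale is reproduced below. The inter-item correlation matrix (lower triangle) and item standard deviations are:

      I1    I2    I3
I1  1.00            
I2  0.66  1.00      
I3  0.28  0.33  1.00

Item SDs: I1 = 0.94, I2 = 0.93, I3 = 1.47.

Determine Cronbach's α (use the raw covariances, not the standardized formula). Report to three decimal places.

Σσ²ᵢ = 0.94² + 0.93² + 1.47² = 3.9094
Covariances σ_ij = r_ij · s_i · s_j:
  σ(I1,I2) = 0.66 × 0.94 × 0.93 = 0.5770
  σ(I1,I3) = 0.28 × 0.94 × 1.47 = 0.3869
  σ(I2,I3) = 0.33 × 0.93 × 1.47 = 0.4511
σ²_T = Σσ²ᵢ + 2·Σσ_ij = 3.9094 + 2 × 1.4150 = 6.7394
α = (3/2)·(1 − 3.9094/6.7394) = 0.630

α = 0.630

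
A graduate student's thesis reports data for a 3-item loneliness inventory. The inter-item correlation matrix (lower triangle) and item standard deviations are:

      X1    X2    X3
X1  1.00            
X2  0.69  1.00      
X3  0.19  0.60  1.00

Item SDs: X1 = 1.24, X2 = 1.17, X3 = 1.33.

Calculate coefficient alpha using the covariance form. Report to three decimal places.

α = 0.735

Σσ²ᵢ = 1.24² + 1.17² + 1.33² = 4.6754
Covariances σ_ij = r_ij · s_i · s_j:
  σ(X1,X2) = 0.69 × 1.24 × 1.17 = 1.0011
  σ(X1,X3) = 0.19 × 1.24 × 1.33 = 0.3133
  σ(X2,X3) = 0.60 × 1.17 × 1.33 = 0.9337
σ²_T = Σσ²ᵢ + 2·Σσ_ij = 4.6754 + 2 × 2.2481 = 9.1716
α = (3/2)·(1 − 4.6754/9.1716) = 0.735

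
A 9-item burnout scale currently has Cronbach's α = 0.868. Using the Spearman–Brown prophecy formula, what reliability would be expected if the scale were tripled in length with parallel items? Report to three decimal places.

predicted reliability = 0.952

Length factor m = 3
α' = m·α / (1 + (m−1)·α)
   = 3 × 0.868 / (1 + (3 − 1) × 0.868)
   = 2.6040 / 2.7360 = 0.952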